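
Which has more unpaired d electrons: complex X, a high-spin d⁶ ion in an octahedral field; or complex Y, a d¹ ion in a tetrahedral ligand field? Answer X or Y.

X

X: t2g^4 e_g^2 → 4 unpaired.
Y: Tetrahedral splitting is small, so the complex is high-spin; e¹ t₂⁰ → 1 unpaired.
So X has more unpaired electrons.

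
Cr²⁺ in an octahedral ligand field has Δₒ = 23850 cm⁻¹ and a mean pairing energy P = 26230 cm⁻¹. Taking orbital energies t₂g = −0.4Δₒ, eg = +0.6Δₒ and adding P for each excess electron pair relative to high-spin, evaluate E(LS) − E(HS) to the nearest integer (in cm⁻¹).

2380

Cr²⁺: group 6, so d-count = 6 − 2 = 4.
High-spin: t₂g³ eg¹, CFSE = -0.6Δₒ = -14310 cm⁻¹.
For low-spin the configuration is t₂g⁴ eg⁰: orbital energy -1.6 × 23850 = -38160 cm⁻¹, and 1 additional pair relative to high-spin adds 26230 cm⁻¹, giving -11930 cm⁻¹.
E(LS) − E(HS) = -11930 − (-14310) = 2380 cm⁻¹.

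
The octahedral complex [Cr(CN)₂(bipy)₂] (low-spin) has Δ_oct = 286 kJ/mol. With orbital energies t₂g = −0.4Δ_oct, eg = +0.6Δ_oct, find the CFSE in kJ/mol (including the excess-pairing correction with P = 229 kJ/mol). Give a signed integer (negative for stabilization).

Ligand charges: 2×(-1) from CN⁻ and 2×(+0) from bipy sum to -2; with overall charge +0, Cr is +2.
Group 6 minus oxidation state +2 gives a d⁴ configuration for Cr²⁺.
Electron filling gives t₂g⁴ eg⁰.
The orbital stabilization is -1.6Δ_oct = -1.6 × 286 = -458 kJ/mol.
Pairing penalty: 1 pair vs 0 in the high-spin reference → 1 extra × P = 229 kJ/mol.
Net CFSE = -458 + 229 = -229 kJ/mol.

-229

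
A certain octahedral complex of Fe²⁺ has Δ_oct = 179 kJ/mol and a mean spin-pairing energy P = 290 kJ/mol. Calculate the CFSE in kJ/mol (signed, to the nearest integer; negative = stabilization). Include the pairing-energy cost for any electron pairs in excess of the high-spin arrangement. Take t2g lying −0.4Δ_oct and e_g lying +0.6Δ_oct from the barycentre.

-72

Group 8 minus oxidation state +2 gives a d⁶ configuration for Fe²⁺.
Since Δ_oct = 179 kJ/mol < P = 290 kJ/mol, the complex adopts the high-spin configuration.
Configuration: t2g^4 e_g^2.
Orbital CFSE = -0.4Δ_oct = -0.4 × 179 = -72 kJ/mol.
High-spin has no excess pairs, so no pairing correction applies.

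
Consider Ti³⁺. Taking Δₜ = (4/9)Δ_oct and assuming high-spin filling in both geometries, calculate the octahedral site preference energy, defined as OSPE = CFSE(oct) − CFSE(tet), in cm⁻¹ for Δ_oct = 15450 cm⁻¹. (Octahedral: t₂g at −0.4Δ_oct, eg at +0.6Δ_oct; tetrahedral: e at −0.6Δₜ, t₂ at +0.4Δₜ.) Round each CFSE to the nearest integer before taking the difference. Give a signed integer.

Ti sits in group 4; removing 3 electrons leaves Ti³⁺ with 4 − 3 = 1 d electrons.
Octahedral (high-spin): t2g^1 e_g^0, CFSE = 1(−0.4) + 0(+0.6) = -0.4Δ_oct = -0.4 × 15450 = -6180 cm⁻¹.
Tetrahedral e^1 t2^0 gives -0.6Δₜ = -0.6 × (4/9) × 15450 = -4120 cm⁻¹.
Subtracting, OSPE = -6180 − (-4120) = -2060 cm⁻¹.

-2060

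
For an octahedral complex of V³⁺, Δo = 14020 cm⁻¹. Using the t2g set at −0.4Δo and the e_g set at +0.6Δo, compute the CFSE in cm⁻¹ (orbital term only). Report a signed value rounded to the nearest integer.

-11216

V is in group 5, so V³⁺ is d² (5 − 3 = 2).
Electron filling gives t2g^2 e_g^0.
Orbital CFSE = 2(-0.4) + 0(0.6) = -0.8Δo = -0.8 × 14020 = -11216 cm⁻¹.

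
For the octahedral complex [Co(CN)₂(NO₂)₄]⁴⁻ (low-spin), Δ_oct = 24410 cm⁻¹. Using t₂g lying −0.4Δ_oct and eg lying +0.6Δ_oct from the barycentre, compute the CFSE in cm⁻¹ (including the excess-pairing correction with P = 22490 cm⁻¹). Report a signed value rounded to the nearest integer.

-21448

Ligand charges: 2×(-1) from CN⁻ and 4×(-1) from NO₂⁻ sum to -6; with overall charge -4, Co is +2.
Co²⁺: group 9, so d-count = 9 − 2 = 7.
Electron filling gives t₂g⁶ eg¹.
The orbital stabilization is -1.8Δ_oct = -1.8 × 24410 = -43938 cm⁻¹.
Relative to high-spin t₂g⁵ eg² (2 paired), the low-spin configuration has 1 additional pair, contributing +1 × 22490 = +22490 cm⁻¹.
Combining: -43938 + 22490 = -21448 cm⁻¹.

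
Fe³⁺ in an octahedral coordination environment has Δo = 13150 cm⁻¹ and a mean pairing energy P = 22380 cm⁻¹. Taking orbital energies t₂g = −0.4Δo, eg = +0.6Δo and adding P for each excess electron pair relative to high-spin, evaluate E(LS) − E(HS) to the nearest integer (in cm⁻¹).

Fe sits in group 8; removing 3 electrons leaves Fe³⁺ with 8 − 3 = 5 d electrons.
High-spin: t₂g³ eg², CFSE = 0.0Δo = 0 cm⁻¹.
Low-spin: t₂g⁵ eg⁰, orbital CFSE = -2.0Δo = -26300 cm⁻¹; plus 2 excess pairs × P = +44760 cm⁻¹; total 18460 cm⁻¹.
Thus E(LS) − E(HS) = 18460 cm⁻¹.

18460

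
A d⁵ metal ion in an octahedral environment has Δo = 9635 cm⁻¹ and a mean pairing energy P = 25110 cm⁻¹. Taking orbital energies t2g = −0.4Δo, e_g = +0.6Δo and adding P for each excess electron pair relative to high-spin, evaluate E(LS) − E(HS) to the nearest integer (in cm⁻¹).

High-spin d⁵ fills as t2g^3 e_g^2 with CFSE 3(−0.4) + 2(+0.6) = 0.0Δo = 0 cm⁻¹.
Low-spin: t2g^5 e_g^0, orbital CFSE = -2.0Δo = -19270 cm⁻¹; plus 2 excess pairs × P = +50220 cm⁻¹; total 30950 cm⁻¹.
E(LS) − E(HS) = 30950 − (0) = 30950 cm⁻¹.

30950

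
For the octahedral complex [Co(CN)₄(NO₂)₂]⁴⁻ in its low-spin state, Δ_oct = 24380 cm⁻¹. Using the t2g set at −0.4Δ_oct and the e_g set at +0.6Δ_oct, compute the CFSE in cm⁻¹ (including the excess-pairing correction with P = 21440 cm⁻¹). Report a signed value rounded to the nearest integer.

Ligand charges: 4×(-1) from CN⁻ and 2×(-1) from NO₂⁻ sum to -6; with overall charge -4, Co is +2.
Co is in group 9, so Co²⁺ is d⁷ (9 − 2 = 7).
Electron filling gives t2g^6 e_g^1.
CFSE(orbital) = 6×(-0.4Δ_oct) + 1×(0.6Δ_oct) = -1.8Δ_oct; with Δ_oct = 24380 cm⁻¹ that is -43884 cm⁻¹.
Relative to high-spin t2g^5 e_g^2 (2 paired), the low-spin configuration has 1 additional pair, contributing +1 × 21440 = +21440 cm⁻¹.
Overall CFSE = -43884 + 21440 = -22444 cm⁻¹.

-22444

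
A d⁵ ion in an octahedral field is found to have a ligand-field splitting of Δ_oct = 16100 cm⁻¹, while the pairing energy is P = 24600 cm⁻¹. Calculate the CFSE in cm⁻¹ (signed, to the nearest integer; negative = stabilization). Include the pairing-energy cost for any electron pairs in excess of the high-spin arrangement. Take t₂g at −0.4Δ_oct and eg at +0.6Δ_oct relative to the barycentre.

Since Δ_oct = 16100 cm⁻¹ < P = 24600 cm⁻¹, the complex adopts the high-spin configuration.
Configuration: t₂g³ eg².
Orbital CFSE = 0.0Δ_oct = 0.0 × 16100 = 0 cm⁻¹.
High-spin has no excess pairs, so no pairing correction applies.

0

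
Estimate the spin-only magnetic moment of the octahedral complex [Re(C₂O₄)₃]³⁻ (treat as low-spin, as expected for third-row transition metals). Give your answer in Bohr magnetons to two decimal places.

Each C₂O₄²⁻ contributes -2; 3 × (-2) = -6. With overall charge -3, Re is in the +3 oxidation state.
Re is in group 7, so Re³⁺ is d⁴ (7 − 3 = 4).
Configuration: t₂g⁴ eg⁰ → 2 unpaired electrons.
μ(spin-only) = √[2(2+2)] = √8 ≈ 2.83 Bohr magnetons.

2.83 Bohr magnetons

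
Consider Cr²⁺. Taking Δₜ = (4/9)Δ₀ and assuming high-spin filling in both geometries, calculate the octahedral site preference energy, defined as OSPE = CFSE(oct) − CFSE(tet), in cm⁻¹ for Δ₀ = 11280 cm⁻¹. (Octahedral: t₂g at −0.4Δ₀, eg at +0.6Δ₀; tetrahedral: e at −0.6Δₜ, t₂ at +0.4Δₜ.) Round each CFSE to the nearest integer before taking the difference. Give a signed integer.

-4763

Cr is in group 6, so Cr²⁺ is d⁴ (6 − 2 = 4).
Octahedral high-spin t₂g³ eg¹: CFSE = -0.6 × 11280 = -6768 cm⁻¹.
Tetrahedral: e² t₂², CFSE = 2(−0.6) + 2(+0.4) = -0.4Δₜ = -0.4 × (4/9) × 11280 = -2005 cm⁻¹.
OSPE = CFSE(oct) − CFSE(tet) = -6768 − (-2005) = -4763 cm⁻¹.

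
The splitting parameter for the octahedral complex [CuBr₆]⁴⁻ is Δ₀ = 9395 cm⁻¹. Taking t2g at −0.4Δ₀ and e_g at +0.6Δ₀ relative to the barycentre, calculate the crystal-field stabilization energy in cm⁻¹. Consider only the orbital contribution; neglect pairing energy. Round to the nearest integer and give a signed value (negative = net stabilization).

-5637

Each Br⁻ contributes -1; 6 × (-1) = -6. With overall charge -4, Cu is in the +2 oxidation state.
Cu sits in group 11; removing 2 electrons leaves Cu²⁺ with 11 − 2 = 9 d electrons.
The d⁹ electrons fill as t2g^6 e_g^3.
Orbital CFSE = 6(-0.4) + 3(0.6) = -0.6Δ₀ = -0.6 × 9395 = -5637 cm⁻¹.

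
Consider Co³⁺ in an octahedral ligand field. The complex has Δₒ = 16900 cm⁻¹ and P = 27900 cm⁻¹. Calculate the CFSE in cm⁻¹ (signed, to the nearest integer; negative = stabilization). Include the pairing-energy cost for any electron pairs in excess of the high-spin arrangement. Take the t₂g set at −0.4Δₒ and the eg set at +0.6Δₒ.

-6760

Co³⁺: group 9, so d-count = 9 − 3 = 6.
With Δₒ < P the complex is high-spin.
Configuration: t₂g⁴ eg².
Orbital CFSE = -0.4Δₒ = -0.4 × 16900 = -6760 cm⁻¹.
High-spin has no excess pairs, so no pairing correction applies.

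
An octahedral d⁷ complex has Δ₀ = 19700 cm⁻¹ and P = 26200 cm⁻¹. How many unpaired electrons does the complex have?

Since Δ₀ = 19700 cm⁻¹ < P = 26200 cm⁻¹, the complex adopts the high-spin configuration.
That gives t₂g⁵ eg².
Unpaired electrons: 3.

3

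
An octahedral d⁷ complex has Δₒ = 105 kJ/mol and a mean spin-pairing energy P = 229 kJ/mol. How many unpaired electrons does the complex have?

3

Here Δₒ < P (105 < 229), so the high-spin state is favoured.
That gives t₂g⁵ eg².
Unpaired electrons: 3.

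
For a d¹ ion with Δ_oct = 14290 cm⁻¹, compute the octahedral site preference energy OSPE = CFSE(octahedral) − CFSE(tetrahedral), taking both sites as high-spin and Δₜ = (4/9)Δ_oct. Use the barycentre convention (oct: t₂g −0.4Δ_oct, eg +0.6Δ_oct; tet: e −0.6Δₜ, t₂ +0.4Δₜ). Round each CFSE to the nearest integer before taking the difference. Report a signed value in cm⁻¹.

-1905

Octahedral (high-spin): t2g^1 e_g^0, CFSE = 1(−0.4) + 0(+0.6) = -0.4Δ_oct = -0.4 × 14290 = -5716 cm⁻¹.
Tetrahedral e^1 t2^0 gives -0.6Δₜ = -0.6 × (4/9) × 14290 = -3811 cm⁻¹.
Subtracting, OSPE = -5716 − (-3811) = -1905 cm⁻¹.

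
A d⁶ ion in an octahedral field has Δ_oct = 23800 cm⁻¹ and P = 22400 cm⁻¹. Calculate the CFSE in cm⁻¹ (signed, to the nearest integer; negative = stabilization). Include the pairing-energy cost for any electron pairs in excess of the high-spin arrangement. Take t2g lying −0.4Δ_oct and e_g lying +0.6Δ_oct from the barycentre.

Δ_oct > P, so pairing is preferred: the ground state is low-spin.
That gives t2g^6 e_g^0.
Orbital CFSE = -2.4Δ_oct = -2.4 × 23800 = -57120 cm⁻¹.
Excess pairs vs high-spin: 3 − 1 = 2; pairing cost = +44800 cm⁻¹.
Net CFSE = -57120 + 44800 = -12320 cm⁻¹.

-12320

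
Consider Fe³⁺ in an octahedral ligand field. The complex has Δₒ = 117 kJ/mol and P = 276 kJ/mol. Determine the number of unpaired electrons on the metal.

Fe³⁺: group 8, so d-count = 8 − 3 = 5.
Here Δₒ < P (117 < 276), so the high-spin state is favoured.
That gives t₂g³ eg².
Unpaired electrons: 5.

5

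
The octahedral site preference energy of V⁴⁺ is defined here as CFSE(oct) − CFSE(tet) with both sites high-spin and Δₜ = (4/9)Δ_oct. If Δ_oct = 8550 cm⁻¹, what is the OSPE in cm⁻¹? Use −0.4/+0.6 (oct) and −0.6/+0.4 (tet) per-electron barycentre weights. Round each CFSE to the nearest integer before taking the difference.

Group 5 minus oxidation state +4 gives a d¹ configuration for V⁴⁺.
Octahedral (high-spin): t2g^1 e_g^0, CFSE = 1(−0.4) + 0(+0.6) = -0.4Δ_oct = -0.4 × 8550 = -3420 cm⁻¹.
Tetrahedral e^1 t2^0 gives -0.6Δₜ = -0.6 × (4/9) × 8550 = -2280 cm⁻¹.
OSPE = CFSE(oct) − CFSE(tet) = -3420 − (-2280) = -1140 cm⁻¹.

-1140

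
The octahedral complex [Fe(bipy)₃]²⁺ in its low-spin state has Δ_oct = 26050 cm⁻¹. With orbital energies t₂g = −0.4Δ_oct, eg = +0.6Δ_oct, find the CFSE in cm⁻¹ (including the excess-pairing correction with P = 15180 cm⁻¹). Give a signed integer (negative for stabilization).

bipy is neutral, so the +2 overall charge sits on Fe: oxidation state +2.
Fe²⁺: group 8, so d-count = 8 − 2 = 6.
The d⁶ electrons fill as t₂g⁶ eg⁰.
The orbital stabilization is -2.4Δ_oct = -2.4 × 26050 = -62520 cm⁻¹.
Pairing penalty: 3 pairs vs 1 in the high-spin reference → 2 extra × P = 30360 cm⁻¹.
Combining: -62520 + 30360 = -32160 cm⁻¹.

-32160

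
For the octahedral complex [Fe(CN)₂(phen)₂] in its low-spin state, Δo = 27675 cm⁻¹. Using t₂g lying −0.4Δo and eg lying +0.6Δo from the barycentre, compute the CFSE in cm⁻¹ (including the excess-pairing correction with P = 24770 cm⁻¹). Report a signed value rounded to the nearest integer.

Ligand charges: 2×(-1) from CN⁻ and 2×(+0) from phen sum to -2; with overall charge +0, Fe is +2.
Fe is in group 8, so Fe²⁺ is d⁶ (8 − 2 = 6).
The d⁶ electrons fill as t₂g⁶ eg⁰.
CFSE(orbital) = 6×(-0.4Δo) + 0×(0.6Δo) = -2.4Δo; with Δo = 27675 cm⁻¹ that is -66420 cm⁻¹.
High-spin d⁶ would be t₂g⁴ eg² with 1 pair; low-spin has 3, so 2 excess pairs cost +2P = +49540 cm⁻¹.
Combining: -66420 + 49540 = -16880 cm⁻¹.

-16880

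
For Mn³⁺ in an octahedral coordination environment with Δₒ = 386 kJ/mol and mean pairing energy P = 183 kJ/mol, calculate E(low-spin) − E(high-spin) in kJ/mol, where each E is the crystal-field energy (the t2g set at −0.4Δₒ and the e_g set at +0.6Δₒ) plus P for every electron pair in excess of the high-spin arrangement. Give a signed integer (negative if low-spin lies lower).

-203

Mn³⁺: group 7, so d-count = 7 − 3 = 4.
High-spin d⁴ fills as t2g^3 e_g^1 with CFSE 3(−0.4) + 1(+0.6) = -0.6Δₒ = -232 kJ/mol.
Low-spin t2g^4 e_g^0 gives -1.6Δₒ = -618 kJ/mol, but forming 1 extra pair costs 1P = 183 kJ/mol, so E(LS) = -618 + 183 = -435 kJ/mol.
E(LS) − E(HS) = -435 − (-232) = -203 kJ/mol.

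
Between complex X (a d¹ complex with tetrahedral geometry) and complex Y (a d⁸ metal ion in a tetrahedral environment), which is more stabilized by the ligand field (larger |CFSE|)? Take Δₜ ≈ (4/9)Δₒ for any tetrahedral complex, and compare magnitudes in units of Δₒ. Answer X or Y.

X: With tetrahedral geometry the complex is necessarily high-spin; e^1 t2^0, CFSE = -0.6Δₜ ≈ -0.27Δₒ.
Y: Tetrahedral fields are weak (Δₜ ≈ 4/9 Δₒ), so electrons fill high-spin; e⁴ t₂⁴, CFSE = -0.8Δₜ ≈ -0.36Δₒ.
So Y has the larger |CFSE|.

Y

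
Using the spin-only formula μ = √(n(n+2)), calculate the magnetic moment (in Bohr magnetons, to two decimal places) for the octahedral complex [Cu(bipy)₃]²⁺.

1.73 Bohr magnetons

bipy is neutral, so the +2 overall charge sits on Cu: oxidation state +2.
Cu is in group 11, so Cu²⁺ is d⁹ (11 − 2 = 9).
Configuration: t₂g⁶ eg³ → 1 unpaired electron.
μ(spin-only) = √[1(1+2)] = √3 ≈ 1.73 Bohr magnetons.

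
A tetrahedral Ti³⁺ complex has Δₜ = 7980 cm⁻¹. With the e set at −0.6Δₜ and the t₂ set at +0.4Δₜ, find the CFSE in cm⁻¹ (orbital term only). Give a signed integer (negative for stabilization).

Ti is in group 4, so Ti³⁺ is d¹ (4 − 3 = 1).
Tetrahedral splitting is small, so the complex is high-spin.
The d¹ electrons fill as e¹ t₂⁰.
Orbital CFSE = 1(-0.6) + 0(0.4) = -0.6Δₜ = -0.6 × 7980 = -4788 cm⁻¹.

-4788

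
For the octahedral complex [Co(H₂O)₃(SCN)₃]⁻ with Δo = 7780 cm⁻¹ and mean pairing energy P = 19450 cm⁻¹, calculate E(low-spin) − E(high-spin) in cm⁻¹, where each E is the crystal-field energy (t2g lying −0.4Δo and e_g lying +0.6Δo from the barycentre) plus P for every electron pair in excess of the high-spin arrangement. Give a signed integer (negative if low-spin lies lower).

Ligand charges: 3×(+0) from H₂O and 3×(-1) from SCN⁻ sum to -3; with overall charge -1, Co is +2.
Co is in group 9, so Co²⁺ is d⁷ (9 − 2 = 7).
In the high-spin limit (t2g^5 e_g^2) the orbital term is -0.8Δo = -6224 cm⁻¹, with no excess pairing.
Low-spin t2g^6 e_g^1 gives -1.8Δo = -14004 cm⁻¹, but forming 1 extra pair costs 1P = 19450 cm⁻¹, so E(LS) = -14004 + 19450 = 5446 cm⁻¹.
E(LS) − E(HS) = 5446 − (-6224) = 11670 cm⁻¹.

11670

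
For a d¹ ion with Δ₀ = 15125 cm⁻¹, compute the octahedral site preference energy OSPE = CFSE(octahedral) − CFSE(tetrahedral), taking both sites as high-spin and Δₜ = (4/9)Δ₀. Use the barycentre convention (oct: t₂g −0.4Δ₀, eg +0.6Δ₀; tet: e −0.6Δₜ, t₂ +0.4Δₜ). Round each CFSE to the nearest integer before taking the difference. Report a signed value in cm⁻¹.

-2017

In an octahedral site d¹ (HS) is t₂g¹ eg⁰, giving CFSE(oct) = -0.4Δ₀ = -6050 cm⁻¹.
Tetrahedral: e¹ t₂⁰, CFSE = 1(−0.6) + 0(+0.4) = -0.6Δₜ = -0.6 × (4/9) × 15125 = -4033 cm⁻¹.
OSPE = CFSE(oct) − CFSE(tet) = -6050 − (-4033) = -2017 cm⁻¹.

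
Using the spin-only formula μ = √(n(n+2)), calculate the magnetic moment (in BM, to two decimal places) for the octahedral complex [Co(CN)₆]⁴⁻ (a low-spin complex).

1.73 BM

Each CN⁻ contributes -1; 6 × (-1) = -6. With overall charge -4, Co is in the +2 oxidation state.
Co²⁺: group 9, so d-count = 9 − 2 = 7.
Configuration: t2g^6 e_g^1 → 1 unpaired electron.
μ(spin-only) = √[1(1+2)] = √3 ≈ 1.73 BM.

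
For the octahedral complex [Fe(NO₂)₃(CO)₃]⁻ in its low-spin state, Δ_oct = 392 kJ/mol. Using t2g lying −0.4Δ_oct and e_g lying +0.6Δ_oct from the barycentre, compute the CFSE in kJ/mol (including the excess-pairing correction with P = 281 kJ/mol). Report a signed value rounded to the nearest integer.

-379

Ligand charges: 3×(-1) from NO₂⁻ and 3×(+0) from CO sum to -3; with overall charge -1, Fe is +2.
Group 8 minus oxidation state +2 gives a d⁶ configuration for Fe²⁺.
Configuration: t2g^6 e_g^0.
The orbital stabilization is -2.4Δ_oct = -2.4 × 392 = -941 kJ/mol.
High-spin d⁶ would be t2g^4 e_g^2 with 1 pair; low-spin has 3, so 2 excess pairs cost +2P = +562 kJ/mol.
Overall CFSE = -941 + 562 = -379 kJ/mol.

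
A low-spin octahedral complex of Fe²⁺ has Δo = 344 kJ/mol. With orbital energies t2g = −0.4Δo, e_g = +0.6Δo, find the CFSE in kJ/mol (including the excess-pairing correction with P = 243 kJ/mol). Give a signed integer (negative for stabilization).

Group 8 minus oxidation state +2 gives a d⁶ configuration for Fe²⁺.
Electron filling gives t2g^6 e_g^0.
Orbital CFSE = 6(-0.4) + 0(0.6) = -2.4Δo = -2.4 × 344 = -826 kJ/mol.
High-spin d⁶ would be t2g^4 e_g^2 with 1 pair; low-spin has 3, so 2 excess pairs cost +2P = +486 kJ/mol.
Net CFSE = -826 + 486 = -340 kJ/mol.

-340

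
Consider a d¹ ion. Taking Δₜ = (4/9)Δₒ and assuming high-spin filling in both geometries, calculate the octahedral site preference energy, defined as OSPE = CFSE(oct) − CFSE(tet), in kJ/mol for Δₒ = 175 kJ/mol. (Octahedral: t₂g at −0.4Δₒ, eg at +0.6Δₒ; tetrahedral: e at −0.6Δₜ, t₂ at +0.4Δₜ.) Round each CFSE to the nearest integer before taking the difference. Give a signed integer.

-23

In an octahedral site d¹ (HS) is t2g^1 e_g^0, giving CFSE(oct) = -0.4Δₒ = -70 kJ/mol.
Tetrahedral e^1 t2^0 gives -0.6Δₜ = -0.6 × (4/9) × 175 = -47 kJ/mol.
OSPE = -70 − (-47) = -23 kJ/mol.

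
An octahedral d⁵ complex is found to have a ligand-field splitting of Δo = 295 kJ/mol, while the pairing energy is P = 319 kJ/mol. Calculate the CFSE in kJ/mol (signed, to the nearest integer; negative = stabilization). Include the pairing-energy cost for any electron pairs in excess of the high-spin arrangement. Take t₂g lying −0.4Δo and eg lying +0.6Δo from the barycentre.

0

With Δo < P the complex is high-spin.
That gives t₂g³ eg².
Orbital CFSE = 0.0Δo = 0.0 × 295 = 0 kJ/mol.
High-spin has no excess pairs, so no pairing correction applies.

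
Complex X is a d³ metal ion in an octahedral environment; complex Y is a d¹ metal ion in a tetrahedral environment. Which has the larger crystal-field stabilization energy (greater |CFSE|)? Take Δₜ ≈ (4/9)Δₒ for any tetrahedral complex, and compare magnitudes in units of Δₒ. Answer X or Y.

X: For octahedral d³ the high- and low-spin configurations coincide; t2g^3 e_g^0, CFSE = -1.2Δₒ.
Y: With tetrahedral geometry the complex is necessarily high-spin; e¹ t₂⁰, CFSE = -0.6Δₜ ≈ -0.27Δₒ.
So X has the larger |CFSE|.

X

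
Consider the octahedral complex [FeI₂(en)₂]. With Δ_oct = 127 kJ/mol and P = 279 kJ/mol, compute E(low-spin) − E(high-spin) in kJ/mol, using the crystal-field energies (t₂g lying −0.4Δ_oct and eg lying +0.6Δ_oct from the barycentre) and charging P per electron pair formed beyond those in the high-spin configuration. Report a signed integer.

304

Ligand charges: 2×(-1) from I⁻ and 2×(+0) from en sum to -2; with overall charge +0, Fe is +2.
Fe is in group 8, so Fe²⁺ is d⁶ (8 − 2 = 6).
High-spin d⁶ fills as t₂g⁴ eg² with CFSE 4(−0.4) + 2(+0.6) = -0.4Δ_oct = -51 kJ/mol.
Low-spin: t₂g⁶ eg⁰, orbital CFSE = -2.4Δ_oct = -305 kJ/mol; plus 2 excess pairs × P = +558 kJ/mol; total 253 kJ/mol.
The difference is 253 − (-51) = 304 kJ/mol, so high-spin lies lower.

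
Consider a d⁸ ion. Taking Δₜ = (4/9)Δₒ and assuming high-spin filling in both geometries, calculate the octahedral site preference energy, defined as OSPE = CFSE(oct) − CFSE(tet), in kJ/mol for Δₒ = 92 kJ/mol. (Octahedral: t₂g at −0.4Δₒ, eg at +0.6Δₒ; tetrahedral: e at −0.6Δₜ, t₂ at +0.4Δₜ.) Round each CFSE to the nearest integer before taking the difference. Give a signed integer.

-77

Octahedral (high-spin): t2g^6 e_g^2, CFSE = 6(−0.4) + 2(+0.6) = -1.2Δₒ = -1.2 × 92 = -110 kJ/mol.
Tetrahedral e^4 t2^4 gives -0.8Δₜ = -0.8 × (4/9) × 92 = -33 kJ/mol.
OSPE = -110 − (-33) = -77 kJ/mol.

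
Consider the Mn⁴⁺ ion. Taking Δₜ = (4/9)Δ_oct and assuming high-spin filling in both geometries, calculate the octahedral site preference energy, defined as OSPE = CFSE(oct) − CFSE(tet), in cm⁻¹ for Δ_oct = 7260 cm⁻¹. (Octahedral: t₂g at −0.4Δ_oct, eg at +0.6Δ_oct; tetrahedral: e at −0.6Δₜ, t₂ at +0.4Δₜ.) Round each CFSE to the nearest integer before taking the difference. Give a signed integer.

Mn sits in group 7; removing 4 electrons leaves Mn⁴⁺ with 7 − 4 = 3 d electrons.
Octahedral (high-spin): t2g^3 e_g^0, CFSE = 3(−0.4) + 0(+0.6) = -1.2Δ_oct = -1.2 × 7260 = -8712 cm⁻¹.
Tetrahedral e^2 t2^1 gives -0.8Δₜ = -0.8 × (4/9) × 7260 = -2581 cm⁻¹.
Subtracting, OSPE = -8712 − (-2581) = -6131 cm⁻¹.

-6131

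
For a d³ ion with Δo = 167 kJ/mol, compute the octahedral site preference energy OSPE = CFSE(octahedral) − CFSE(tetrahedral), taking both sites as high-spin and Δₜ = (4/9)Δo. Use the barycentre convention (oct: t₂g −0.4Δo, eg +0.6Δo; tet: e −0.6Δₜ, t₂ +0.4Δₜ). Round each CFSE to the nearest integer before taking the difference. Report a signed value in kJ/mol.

Octahedral high-spin t₂g³ eg⁰: CFSE = -1.2 × 167 = -200 kJ/mol.
Tetrahedral: e² t₂¹, CFSE = 2(−0.6) + 1(+0.4) = -0.8Δₜ = -0.8 × (4/9) × 167 = -59 kJ/mol.
OSPE = -200 − (-59) = -141 kJ/mol.

-141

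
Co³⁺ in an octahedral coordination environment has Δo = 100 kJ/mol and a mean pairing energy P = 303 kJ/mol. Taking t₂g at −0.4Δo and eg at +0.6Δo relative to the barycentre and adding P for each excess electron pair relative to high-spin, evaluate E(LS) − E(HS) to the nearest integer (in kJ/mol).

Co³⁺: group 9, so d-count = 9 − 3 = 6.
High-spin: t₂g⁴ eg², CFSE = -0.4Δo = -40 kJ/mol.
Low-spin t₂g⁶ eg⁰ gives -2.4Δo = -240 kJ/mol, but forming 2 extra pairs costs 2P = 606 kJ/mol, so E(LS) = -240 + 606 = 366 kJ/mol.
E(LS) − E(HS) = 366 − (-40) = 406 kJ/mol.

406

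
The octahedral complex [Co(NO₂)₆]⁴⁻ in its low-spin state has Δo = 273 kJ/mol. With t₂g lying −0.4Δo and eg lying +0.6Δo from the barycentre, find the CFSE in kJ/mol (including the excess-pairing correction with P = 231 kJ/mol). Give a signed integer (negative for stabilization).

Each NO₂⁻ contributes -1; 6 × (-1) = -6. With overall charge -4, Co is in the +2 oxidation state.
Group 9 minus oxidation state +2 gives a d⁷ configuration for Co²⁺.
Configuration: t₂g⁶ eg¹.
CFSE(orbital) = 6×(-0.4Δo) + 1×(0.6Δo) = -1.8Δo; with Δo = 273 kJ/mol that is -491 kJ/mol.
Relative to high-spin t₂g⁵ eg² (2 paired), the low-spin configuration has 1 additional pair, contributing +1 × 231 = +231 kJ/mol.
Net CFSE = -491 + 231 = -260 kJ/mol.

-260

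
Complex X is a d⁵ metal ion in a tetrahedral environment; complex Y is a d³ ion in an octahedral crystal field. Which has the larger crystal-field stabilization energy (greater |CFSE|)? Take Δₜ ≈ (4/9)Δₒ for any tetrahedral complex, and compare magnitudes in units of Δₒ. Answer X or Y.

Y

X: With tetrahedral geometry the complex is necessarily high-spin; e^2 t2^3, CFSE = 0.0Δₜ ≈ 0.00Δₒ.
Y: For octahedral d³ the high- and low-spin configurations coincide; t₂g³ eg⁰, CFSE = -1.2Δₒ.
So Y has the larger |CFSE|.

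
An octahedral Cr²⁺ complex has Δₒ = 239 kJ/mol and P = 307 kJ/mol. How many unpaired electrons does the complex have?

Cr is in group 6, so Cr²⁺ is d⁴ (6 − 2 = 4).
Here Δₒ < P (239 < 307), so the high-spin state is favoured.
That gives t2g^3 e_g^1.
Unpaired electrons: 4.

4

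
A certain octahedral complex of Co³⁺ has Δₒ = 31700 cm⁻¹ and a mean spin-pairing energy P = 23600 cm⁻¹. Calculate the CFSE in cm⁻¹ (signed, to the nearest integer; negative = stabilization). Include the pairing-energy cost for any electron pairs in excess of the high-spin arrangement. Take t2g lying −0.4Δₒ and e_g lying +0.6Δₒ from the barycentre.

-28880

Co is in group 9, so Co³⁺ is d⁶ (9 − 3 = 6).
With Δₒ > P the complex is low-spin.
Configuration: t2g^6 e_g^0.
Orbital CFSE = -2.4Δₒ = -2.4 × 31700 = -76080 cm⁻¹.
Excess pairs vs high-spin: 3 − 1 = 2; pairing cost = +47200 cm⁻¹.
Net CFSE = -76080 + 47200 = -28880 cm⁻¹.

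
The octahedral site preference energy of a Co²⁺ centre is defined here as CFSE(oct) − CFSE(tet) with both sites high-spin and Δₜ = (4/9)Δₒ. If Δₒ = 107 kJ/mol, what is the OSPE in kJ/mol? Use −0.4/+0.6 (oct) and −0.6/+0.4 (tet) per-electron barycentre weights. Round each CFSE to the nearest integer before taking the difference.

Co²⁺: group 9, so d-count = 9 − 2 = 7.
Octahedral (high-spin): t2g^5 e_g^2, CFSE = 5(−0.4) + 2(+0.6) = -0.8Δₒ = -0.8 × 107 = -86 kJ/mol.
Tetrahedral: e^4 t2^3, CFSE = 4(−0.6) + 3(+0.4) = -1.2Δₜ = -1.2 × (4/9) × 107 = -57 kJ/mol.
OSPE = CFSE(oct) − CFSE(tet) = -86 − (-57) = -29 kJ/mol.

-29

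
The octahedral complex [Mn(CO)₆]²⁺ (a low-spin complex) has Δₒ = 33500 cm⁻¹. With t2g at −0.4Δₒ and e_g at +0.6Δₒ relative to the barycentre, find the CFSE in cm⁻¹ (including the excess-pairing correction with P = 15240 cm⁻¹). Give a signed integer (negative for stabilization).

CO is neutral, so the +2 overall charge sits on Mn: oxidation state +2.
Mn²⁺: group 7, so d-count = 7 − 2 = 5.
Electron filling gives t2g^5 e_g^0.
The orbital stabilization is -2.0Δₒ = -2.0 × 33500 = -67000 cm⁻¹.
Pairing penalty: 2 pairs vs 0 in the high-spin reference → 2 extra × P = 30480 cm⁻¹.
Combining: -67000 + 30480 = -36520 cm⁻¹.

-36520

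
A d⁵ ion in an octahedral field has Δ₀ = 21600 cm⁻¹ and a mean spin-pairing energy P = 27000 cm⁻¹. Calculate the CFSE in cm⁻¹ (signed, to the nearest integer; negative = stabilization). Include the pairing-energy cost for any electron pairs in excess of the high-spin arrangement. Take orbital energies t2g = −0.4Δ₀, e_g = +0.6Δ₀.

With Δ₀ < P the complex is high-spin.
That gives t2g^3 e_g^2.
Orbital CFSE = 0.0Δ₀ = 0.0 × 21600 = 0 cm⁻¹.
High-spin has no excess pairs, so no pairing correction applies.

0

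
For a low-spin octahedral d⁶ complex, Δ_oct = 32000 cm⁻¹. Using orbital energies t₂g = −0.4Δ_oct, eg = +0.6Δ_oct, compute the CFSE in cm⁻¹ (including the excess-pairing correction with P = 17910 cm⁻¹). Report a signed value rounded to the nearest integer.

-40980

Electron filling gives t₂g⁶ eg⁰.
CFSE(orbital) = 6×(-0.4Δ_oct) + 0×(0.6Δ_oct) = -2.4Δ_oct; with Δ_oct = 32000 cm⁻¹ that is -76800 cm⁻¹.
Relative to high-spin t₂g⁴ eg² (1 paired), the low-spin configuration has 2 additional pairs, contributing +2 × 17910 = +35820 cm⁻¹.
Net CFSE = -76800 + 35820 = -40980 cm⁻¹.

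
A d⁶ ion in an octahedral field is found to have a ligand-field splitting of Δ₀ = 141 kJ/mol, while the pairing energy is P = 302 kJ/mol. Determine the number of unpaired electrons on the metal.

Here Δ₀ < P (141 < 302), so the high-spin state is favoured.
That gives t₂g⁴ eg².
Unpaired electrons: 4.

4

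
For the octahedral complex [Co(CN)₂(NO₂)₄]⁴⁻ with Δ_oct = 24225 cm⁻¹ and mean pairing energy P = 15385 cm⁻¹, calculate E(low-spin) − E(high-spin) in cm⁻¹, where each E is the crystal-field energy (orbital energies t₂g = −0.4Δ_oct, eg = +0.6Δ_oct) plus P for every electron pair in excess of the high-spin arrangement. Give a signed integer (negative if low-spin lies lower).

Ligand charges: 2×(-1) from CN⁻ and 4×(-1) from NO₂⁻ sum to -6; with overall charge -4, Co is +2.
Co sits in group 9; removing 2 electrons leaves Co²⁺ with 9 − 2 = 7 d electrons.
High-spin: t₂g⁵ eg², CFSE = -0.8Δ_oct = -19380 cm⁻¹.
Low-spin t₂g⁶ eg¹ gives -1.8Δ_oct = -43605 cm⁻¹, but forming 1 extra pair costs 1P = 15385 cm⁻¹, so E(LS) = -43605 + 15385 = -28220 cm⁻¹.
E(LS) − E(HS) = -28220 − (-19380) = -8840 cm⁻¹.

-8840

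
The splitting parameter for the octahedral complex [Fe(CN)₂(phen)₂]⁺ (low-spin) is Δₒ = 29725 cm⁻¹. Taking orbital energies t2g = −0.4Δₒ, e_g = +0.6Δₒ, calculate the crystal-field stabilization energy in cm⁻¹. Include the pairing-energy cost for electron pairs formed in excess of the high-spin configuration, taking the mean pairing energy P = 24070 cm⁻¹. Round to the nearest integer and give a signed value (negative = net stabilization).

-11310

Ligand charges: 2×(-1) from CN⁻ and 2×(+0) from phen sum to -2; with overall charge +1, Fe is +3.
Fe is in group 8, so Fe³⁺ is d⁵ (8 − 3 = 5).
The d⁵ electrons fill as t2g^5 e_g^0.
CFSE(orbital) = 5×(-0.4Δₒ) + 0×(0.6Δₒ) = -2.0Δₒ; with Δₒ = 29725 cm⁻¹ that is -59450 cm⁻¹.
High-spin d⁵ would be t2g^3 e_g^2 with 0 pairs; low-spin has 2, so 2 excess pairs cost +2P = +48140 cm⁻¹.
Overall CFSE = -59450 + 48140 = -11310 cm⁻¹.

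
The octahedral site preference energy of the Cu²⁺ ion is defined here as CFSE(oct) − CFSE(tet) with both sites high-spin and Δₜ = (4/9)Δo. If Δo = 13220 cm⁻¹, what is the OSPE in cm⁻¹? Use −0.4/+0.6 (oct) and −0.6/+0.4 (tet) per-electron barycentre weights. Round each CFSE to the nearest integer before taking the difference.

-5582

Cu sits in group 11; removing 2 electrons leaves Cu²⁺ with 11 − 2 = 9 d electrons.
Octahedral high-spin t2g^6 e_g^3: CFSE = -0.6 × 13220 = -7932 cm⁻¹.
Tetrahedral e^4 t2^5 gives -0.4Δₜ = -0.4 × (4/9) × 13220 = -2350 cm⁻¹.
OSPE = CFSE(oct) − CFSE(tet) = -7932 − (-2350) = -5582 cm⁻¹.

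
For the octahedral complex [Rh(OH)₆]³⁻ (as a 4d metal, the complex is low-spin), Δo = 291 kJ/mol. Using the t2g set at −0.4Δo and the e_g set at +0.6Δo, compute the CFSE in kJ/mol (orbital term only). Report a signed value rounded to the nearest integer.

-698

Each OH⁻ contributes -1; 6 × (-1) = -6. With overall charge -3, Rh is in the +3 oxidation state.
Rh sits in group 9; removing 3 electrons leaves Rh³⁺ with 9 − 3 = 6 d electrons.
The d⁶ electrons fill as t2g^6 e_g^0.
CFSE(orbital) = 6×(-0.4Δo) + 0×(0.6Δo) = -2.4Δo; with Δo = 291 kJ/mol that is -698 kJ/mol.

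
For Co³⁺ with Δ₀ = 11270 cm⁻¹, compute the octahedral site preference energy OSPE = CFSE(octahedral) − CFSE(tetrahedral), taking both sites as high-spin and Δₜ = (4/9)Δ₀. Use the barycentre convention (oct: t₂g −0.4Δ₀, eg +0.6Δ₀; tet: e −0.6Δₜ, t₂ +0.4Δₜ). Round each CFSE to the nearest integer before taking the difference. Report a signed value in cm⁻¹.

-1503

Co³⁺: group 9, so d-count = 9 − 3 = 6.
Octahedral (high-spin): t₂g⁴ eg², CFSE = 4(−0.4) + 2(+0.6) = -0.4Δ₀ = -0.4 × 11270 = -4508 cm⁻¹.
In a tetrahedral site the filling is e³ t₂³: CFSE(tet) = -0.6Δₜ = -0.6 × (4/9)(11270) = -3005 cm⁻¹.
Subtracting, OSPE = -4508 − (-3005) = -1503 cm⁻¹.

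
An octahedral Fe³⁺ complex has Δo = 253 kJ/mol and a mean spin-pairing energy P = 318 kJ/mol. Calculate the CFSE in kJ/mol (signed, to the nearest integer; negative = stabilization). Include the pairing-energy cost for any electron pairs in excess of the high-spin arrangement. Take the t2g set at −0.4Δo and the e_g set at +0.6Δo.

0

Fe is in group 8, so Fe³⁺ is d⁵ (8 − 3 = 5).
Here Δo < P (253 < 318), so the high-spin state is favoured.
Configuration: t2g^3 e_g^2.
Orbital CFSE = 0.0Δo = 0.0 × 253 = 0 kJ/mol.
High-spin has no excess pairs, so no pairing correction applies.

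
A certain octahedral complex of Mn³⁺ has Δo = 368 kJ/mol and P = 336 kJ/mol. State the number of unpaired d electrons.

2

Mn³⁺: group 7, so d-count = 7 − 3 = 4.
Since Δo = 368 kJ/mol > P = 336 kJ/mol, the complex adopts the low-spin configuration.
That gives t₂g⁴ eg⁰.
Unpaired electrons: 2.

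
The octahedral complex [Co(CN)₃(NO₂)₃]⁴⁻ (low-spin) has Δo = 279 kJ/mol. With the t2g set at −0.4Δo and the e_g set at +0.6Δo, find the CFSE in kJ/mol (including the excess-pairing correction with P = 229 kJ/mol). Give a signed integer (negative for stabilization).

-273

Ligand charges: 3×(-1) from CN⁻ and 3×(-1) from NO₂⁻ sum to -6; with overall charge -4, Co is +2.
Co sits in group 9; removing 2 electrons leaves Co²⁺ with 9 − 2 = 7 d electrons.
The d⁷ electrons fill as t2g^6 e_g^1.
CFSE(orbital) = 6×(-0.4Δo) + 1×(0.6Δo) = -1.8Δo; with Δo = 279 kJ/mol that is -502 kJ/mol.
Pairing penalty: 3 pairs vs 2 in the high-spin reference → 1 extra × P = 229 kJ/mol.
Overall CFSE = -502 + 229 = -273 kJ/mol.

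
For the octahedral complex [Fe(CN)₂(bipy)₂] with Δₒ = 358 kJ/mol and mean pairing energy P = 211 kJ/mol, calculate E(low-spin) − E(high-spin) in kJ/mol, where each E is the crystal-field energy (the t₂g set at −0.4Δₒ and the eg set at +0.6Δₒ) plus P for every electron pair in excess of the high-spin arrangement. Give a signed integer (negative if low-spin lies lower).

-294

Ligand charges: 2×(-1) from CN⁻ and 2×(+0) from bipy sum to -2; with overall charge +0, Fe is +2.
Fe²⁺: group 8, so d-count = 8 − 2 = 6.
High-spin d⁶ fills as t₂g⁴ eg² with CFSE 4(−0.4) + 2(+0.6) = -0.4Δₒ = -143 kJ/mol.
Low-spin: t₂g⁶ eg⁰, orbital CFSE = -2.4Δₒ = -859 kJ/mol; plus 2 excess pairs × P = +422 kJ/mol; total -437 kJ/mol.
Thus E(LS) − E(HS) = -294 kJ/mol.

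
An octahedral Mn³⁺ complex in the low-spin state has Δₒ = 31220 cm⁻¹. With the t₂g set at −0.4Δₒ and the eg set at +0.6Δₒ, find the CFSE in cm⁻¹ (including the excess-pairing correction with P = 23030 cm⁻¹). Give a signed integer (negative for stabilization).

Mn is in group 7, so Mn³⁺ is d⁴ (7 − 3 = 4).
Electron filling gives t₂g⁴ eg⁰.
CFSE(orbital) = 4×(-0.4Δₒ) + 0×(0.6Δₒ) = -1.6Δₒ; with Δₒ = 31220 cm⁻¹ that is -49952 cm⁻¹.
Pairing penalty: 1 pair vs 0 in the high-spin reference → 1 extra × P = 23030 cm⁻¹.
Combining: -49952 + 23030 = -26922 cm⁻¹.

-26922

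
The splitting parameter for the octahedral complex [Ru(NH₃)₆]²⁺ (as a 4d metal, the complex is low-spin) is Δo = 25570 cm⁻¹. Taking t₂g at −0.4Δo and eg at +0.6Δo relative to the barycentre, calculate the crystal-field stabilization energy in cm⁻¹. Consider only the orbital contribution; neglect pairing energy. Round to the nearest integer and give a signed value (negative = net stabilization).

NH₃ is neutral, so the +2 overall charge sits on Ru: oxidation state +2.
Group 8 minus oxidation state +2 gives a d⁶ configuration for Ru²⁺.
The d⁶ electrons fill as t₂g⁶ eg⁰.
Orbital CFSE = 6(-0.4) + 0(0.6) = -2.4Δo = -2.4 × 25570 = -61368 cm⁻¹.

-61368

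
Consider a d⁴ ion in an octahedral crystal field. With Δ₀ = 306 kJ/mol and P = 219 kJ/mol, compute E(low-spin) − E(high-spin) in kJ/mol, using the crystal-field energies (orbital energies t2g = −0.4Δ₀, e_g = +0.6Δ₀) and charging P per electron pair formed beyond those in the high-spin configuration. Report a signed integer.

-87

High-spin d⁴ fills as t2g^3 e_g^1 with CFSE 3(−0.4) + 1(+0.6) = -0.6Δ₀ = -184 kJ/mol.
Low-spin: t2g^4 e_g^0, orbital CFSE = -1.6Δ₀ = -490 kJ/mol; plus 1 excess pair × P = +219 kJ/mol; total -271 kJ/mol.
E(LS) − E(HS) = -271 − (-184) = -87 kJ/mol.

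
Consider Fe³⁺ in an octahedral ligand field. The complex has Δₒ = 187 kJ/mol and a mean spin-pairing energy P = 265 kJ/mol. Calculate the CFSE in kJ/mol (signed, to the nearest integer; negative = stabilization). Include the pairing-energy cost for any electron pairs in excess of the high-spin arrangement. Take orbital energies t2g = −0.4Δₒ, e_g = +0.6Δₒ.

Group 8 minus oxidation state +3 gives a d⁵ configuration for Fe³⁺.
Δₒ < P, so pairing is avoided: the ground state is high-spin.
That gives t2g^3 e_g^2.
Orbital CFSE = 0.0Δₒ = 0.0 × 187 = 0 kJ/mol.
High-spin has no excess pairs, so no pairing correction applies.

0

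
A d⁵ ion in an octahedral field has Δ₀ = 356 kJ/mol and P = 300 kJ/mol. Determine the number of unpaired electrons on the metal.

Since Δ₀ = 356 kJ/mol > P = 300 kJ/mol, the complex adopts the low-spin configuration.
That gives t2g^5 e_g^0.
Unpaired electrons: 1.

1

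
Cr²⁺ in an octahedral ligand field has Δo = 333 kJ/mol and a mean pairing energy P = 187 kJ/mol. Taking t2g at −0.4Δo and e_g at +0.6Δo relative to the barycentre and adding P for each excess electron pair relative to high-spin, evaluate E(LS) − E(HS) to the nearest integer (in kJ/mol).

Cr²⁺: group 6, so d-count = 6 − 2 = 4.
In the high-spin limit (t2g^3 e_g^1) the orbital term is -0.6Δo = -200 kJ/mol, with no excess pairing.
Low-spin t2g^4 e_g^0 gives -1.6Δo = -533 kJ/mol, but forming 1 extra pair costs 1P = 187 kJ/mol, so E(LS) = -533 + 187 = -346 kJ/mol.
E(LS) − E(HS) = -346 − (-200) = -146 kJ/mol.

-146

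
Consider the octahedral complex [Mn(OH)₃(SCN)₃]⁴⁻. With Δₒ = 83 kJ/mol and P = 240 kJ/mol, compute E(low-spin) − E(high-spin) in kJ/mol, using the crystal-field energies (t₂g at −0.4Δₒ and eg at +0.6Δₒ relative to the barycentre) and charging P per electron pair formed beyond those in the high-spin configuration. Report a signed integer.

314

Ligand charges: 3×(-1) from OH⁻ and 3×(-1) from SCN⁻ sum to -6; with overall charge -4, Mn is +2.
Mn sits in group 7; removing 2 electrons leaves Mn²⁺ with 7 − 2 = 5 d electrons.
In the high-spin limit (t₂g³ eg²) the orbital term is 0.0Δₒ = 0 kJ/mol, with no excess pairing.
Low-spin: t₂g⁵ eg⁰, orbital CFSE = -2.0Δₒ = -166 kJ/mol; plus 2 excess pairs × P = +480 kJ/mol; total 314 kJ/mol.
E(LS) − E(HS) = 314 − (0) = 314 kJ/mol.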